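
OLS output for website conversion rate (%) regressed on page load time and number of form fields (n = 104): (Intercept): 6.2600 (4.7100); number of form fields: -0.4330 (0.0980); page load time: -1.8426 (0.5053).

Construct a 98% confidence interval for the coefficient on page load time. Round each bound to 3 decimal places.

Read off: b = -1.8426, SE = 0.5053 for page load time.
df = n − k − 1 = 104 − 2 − 1 = 101.
t* = t_{0.01, 101} = 2.363837.
Margin = t* × SE = 2.363837 × 0.5053 = 1.19445.
CI: -1.8426 ± 1.19445 → (-3.037, -0.648).

(-3.037, -0.648)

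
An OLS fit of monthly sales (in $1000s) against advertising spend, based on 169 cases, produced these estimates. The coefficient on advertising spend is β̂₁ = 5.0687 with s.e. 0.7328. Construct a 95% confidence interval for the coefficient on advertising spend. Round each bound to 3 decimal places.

df = n − 2 = 169 − 2 = 167.
t* = t_{0.025, 167} = 1.974271.
Margin = t* × SE = 1.974271 × 0.7328 = 1.44675.
CI: 5.0687 ± 1.44675 → (3.622, 6.515).
With 95% confidence, each one-unit increase in advertising spend is associated with a change of between 3.622 and 6.515 $1000s in monthly sales.

(3.622, 6.515)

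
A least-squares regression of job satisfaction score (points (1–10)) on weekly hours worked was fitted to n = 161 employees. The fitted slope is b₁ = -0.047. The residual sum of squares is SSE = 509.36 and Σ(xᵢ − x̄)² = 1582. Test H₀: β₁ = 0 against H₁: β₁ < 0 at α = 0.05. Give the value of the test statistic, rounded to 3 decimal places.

MSE = SSE/(n − 2) = 509.36/159 = 3.20352.
SE(b₁) = √(MSE/Sₓₓ) = √(3.20352/1582) = 0.0449998.
t = -0.047 / 0.0449998 = -1.044.
df = n − 2 = 159.
One-sided p ≈ 0.1489, which is ≥ 0.05, so fail to reject H₀.
The data do not give significant evidence that the true slope on weekly hours worked is negative.

t = -1.044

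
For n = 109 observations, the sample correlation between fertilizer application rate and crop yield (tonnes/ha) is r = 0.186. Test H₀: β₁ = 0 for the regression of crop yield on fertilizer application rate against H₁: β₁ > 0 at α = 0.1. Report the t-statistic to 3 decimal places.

t = 1.958

t = r·√(n − 2)/√(1 − r²) = 0.186·√107/√0.965404 = 1.958.
df = n − 2 = 107.
One-sided p ≈ 0.0264, which is < 0.1, so reject H₀.
There is evidence of a linear association between fertilizer application rate and crop yield.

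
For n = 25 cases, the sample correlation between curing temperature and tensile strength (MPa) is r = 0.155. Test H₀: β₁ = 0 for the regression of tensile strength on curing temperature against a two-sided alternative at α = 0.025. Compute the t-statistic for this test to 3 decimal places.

t = r·√(n − 2)/√(1 − r²) = 0.155·√23/√0.975975 = 0.752.
df = n − 2 = 23.
Two-sided p ≈ 0.4594, which is ≥ 0.025, so fail to reject H₀.
The data do not give significant evidence of a linear association between curing temperature and tensile strength.

t = 0.752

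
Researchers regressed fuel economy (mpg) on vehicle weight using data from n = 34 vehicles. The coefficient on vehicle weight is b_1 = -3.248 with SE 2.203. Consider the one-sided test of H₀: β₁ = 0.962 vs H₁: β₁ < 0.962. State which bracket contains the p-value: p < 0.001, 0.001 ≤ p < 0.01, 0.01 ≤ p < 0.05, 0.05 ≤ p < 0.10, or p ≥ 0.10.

t = (-3.248 − 0.962) / 2.203 = -1.911.
df = n − 2 = 34 − 2 = 32.
One-sided p = P(T_{32} < t) ≈ 0.0325.
So 0.01 ≤ p < 0.05.

0.01 ≤ p < 0.05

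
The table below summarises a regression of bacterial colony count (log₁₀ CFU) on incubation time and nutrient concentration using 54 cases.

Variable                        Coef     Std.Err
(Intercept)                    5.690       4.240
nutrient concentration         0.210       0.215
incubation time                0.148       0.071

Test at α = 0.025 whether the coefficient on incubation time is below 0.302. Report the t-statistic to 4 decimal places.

t = -2.1690

Read off: b = 0.148, SE = 0.071 for incubation time.
H₀: β₁ = 0.302 vs H₁: β₁ < 0.302.
t = (0.148 − 0.302) / 0.071 = -2.1690.
df = n − k − 1 = 54 − 2 − 1 = 51.
One-sided p ≈ 0.0174, which is < 0.025, so reject H₀.
There is evidence that the true slope on incubation time is below 0.302 log₁₀ CFU per unit, holding the other predictors fixed.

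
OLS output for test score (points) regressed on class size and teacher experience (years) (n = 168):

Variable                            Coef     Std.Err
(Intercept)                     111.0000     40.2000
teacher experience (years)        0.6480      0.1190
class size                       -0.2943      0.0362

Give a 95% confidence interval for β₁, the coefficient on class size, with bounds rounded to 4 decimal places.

Read off: b = -0.2943, SE = 0.0362 for class size.
df = n − k − 1 = 168 − 2 − 1 = 165.
t* = t_{0.025, 165} = 1.974446.
Margin = t* × SE = 1.974446 × 0.0362 = 0.071475.
CI: -0.2943 ± 0.071475 → (-0.3658, -0.2228).

(-0.3658, -0.2228)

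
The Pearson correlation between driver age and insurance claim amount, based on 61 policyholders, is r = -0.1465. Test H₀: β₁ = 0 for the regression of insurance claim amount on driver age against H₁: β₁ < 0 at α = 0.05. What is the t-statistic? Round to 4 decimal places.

t = r·√(n − 2)/√(1 − r²) = -0.1465·√59/√0.978538 = -1.1376.
df = n − 2 = 59.
One-sided p ≈ 0.1300, which is ≥ 0.05, so fail to reject H₀.
The data do not give significant evidence of a linear association between driver age and insurance claim amount.

t = -1.1376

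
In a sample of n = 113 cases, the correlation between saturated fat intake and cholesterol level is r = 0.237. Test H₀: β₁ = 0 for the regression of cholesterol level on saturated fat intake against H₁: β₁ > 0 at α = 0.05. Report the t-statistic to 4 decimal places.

t = 2.5702

t = r·√(n − 2)/√(1 − r²) = 0.237·√111/√0.943831 = 2.5702.
df = n − 2 = 111.
One-sided p ≈ 0.0057, which is < 0.05, so reject H₀.
There is evidence of a linear association between saturated fat intake and cholesterol level.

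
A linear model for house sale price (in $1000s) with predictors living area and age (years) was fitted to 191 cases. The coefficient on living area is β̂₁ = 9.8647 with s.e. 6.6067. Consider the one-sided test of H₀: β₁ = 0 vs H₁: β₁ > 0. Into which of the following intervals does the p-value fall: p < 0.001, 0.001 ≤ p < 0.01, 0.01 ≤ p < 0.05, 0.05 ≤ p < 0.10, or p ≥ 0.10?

t = 9.8647 / 6.6067 = 1.493.
df = n − k − 1 = 191 − 2 − 1 = 188.
One-sided p = P(T_{188} > t) ≈ 0.0685.
So 0.05 ≤ p < 0.10.

0.05 ≤ p < 0.10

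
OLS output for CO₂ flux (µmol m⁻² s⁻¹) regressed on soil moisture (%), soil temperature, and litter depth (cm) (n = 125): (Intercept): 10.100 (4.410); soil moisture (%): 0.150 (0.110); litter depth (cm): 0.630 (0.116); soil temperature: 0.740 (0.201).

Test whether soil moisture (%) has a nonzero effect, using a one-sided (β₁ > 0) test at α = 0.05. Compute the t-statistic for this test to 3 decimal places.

Read off: b = 0.150, SE = 0.110 for soil moisture (%).
H₀: β₁ = 0 vs H₁: β₁ > 0.
t = 0.150 / 0.110 = 1.364.
df = n − k − 1 = 125 − 3 − 1 = 121.
One-sided p ≈ 0.0876, which is ≥ 0.05, so fail to reject H₀.
The data do not give significant evidence that the true slope on soil moisture (%) is positive, holding the other predictors fixed.

t = 1.364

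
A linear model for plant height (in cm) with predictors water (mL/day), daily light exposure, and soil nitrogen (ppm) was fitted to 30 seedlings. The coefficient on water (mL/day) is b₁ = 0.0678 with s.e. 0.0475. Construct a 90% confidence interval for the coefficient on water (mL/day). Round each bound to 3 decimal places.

df = n − k − 1 = 30 − 3 − 1 = 26.
t* = t_{0.05, 26} = 1.705618.
Margin = t* × SE = 1.705618 × 0.0475 = 0.08102.
CI: 0.0678 ± 0.08102 → (-0.013, 0.149).
With 90% confidence, each one-unit increase in water (mL/day) is associated with a change of between -0.013 and 0.149 cm in plant height, holding the other predictors fixed.

(-0.013, 0.149)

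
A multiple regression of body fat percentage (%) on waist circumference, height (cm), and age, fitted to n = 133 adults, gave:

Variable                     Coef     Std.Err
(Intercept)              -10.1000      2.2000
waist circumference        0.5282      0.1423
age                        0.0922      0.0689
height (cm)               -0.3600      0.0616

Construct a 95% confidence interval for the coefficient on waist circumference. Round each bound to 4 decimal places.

(0.2467, 0.8097)

Read off: b = 0.5282, SE = 0.1423 for waist circumference.
df = n − k − 1 = 133 − 3 − 1 = 129.
t* = t_{0.025, 129} = 1.978524.
Margin = t* × SE = 1.978524 × 0.1423 = 0.281544.
CI: 0.5282 ± 0.281544 → (0.2467, 0.8097).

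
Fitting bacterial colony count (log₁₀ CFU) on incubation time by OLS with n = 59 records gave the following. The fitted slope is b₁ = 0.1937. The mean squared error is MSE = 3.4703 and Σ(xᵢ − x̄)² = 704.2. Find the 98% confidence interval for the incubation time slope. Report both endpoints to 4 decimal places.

SE(b₁) = √(MSE/Sₓₓ) = √(3.4703/704.2) = 0.0701997.
df = n − 2 = 57.
t* = t_{0.01, 57} = 2.393568.
Margin = t* × SE = 2.393568 × 0.0701997 = 0.168028.
CI: 0.1937 ± 0.168028 → (0.0257, 0.3617).
With 98% confidence, each one-unit increase in incubation time is associated with a change of between 0.0257 and 0.3617 log₁₀ CFU in bacterial colony count.

(0.0257, 0.3617)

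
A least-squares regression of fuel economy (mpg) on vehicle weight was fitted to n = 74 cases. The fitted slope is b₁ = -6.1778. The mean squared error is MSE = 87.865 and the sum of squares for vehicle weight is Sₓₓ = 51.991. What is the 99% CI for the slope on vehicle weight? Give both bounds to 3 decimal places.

(-9.617, -2.738)

SE(b₁) = √(MSE/Sₓₓ) = √(87.865/51.991) = 1.3.
df = n − 2 = 72.
t* = t_{0.005, 72} = 2.645852.
Margin = t* × SE = 2.645852 × 1.3 = 3.43961.
CI: -6.1778 ± 3.43961 → (-9.617, -2.738).
With 99% confidence, each one-unit increase in vehicle weight is associated with a change of between -9.617 and -2.738 mpg in fuel economy.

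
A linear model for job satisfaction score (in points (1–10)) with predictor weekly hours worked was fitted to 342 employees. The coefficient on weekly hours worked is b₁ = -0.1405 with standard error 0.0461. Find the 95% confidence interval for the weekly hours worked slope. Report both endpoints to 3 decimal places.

(-0.231, -0.050)

df = n − 2 = 342 − 2 = 340.
t* = t_{0.025, 340} = 1.966966.
Margin = t* × SE = 1.966966 × 0.0461 = 0.09068.
CI: -0.1405 ± 0.09068 → (-0.231, -0.050).
With 95% confidence, each one-unit increase in weekly hours worked is associated with a change of between -0.231 and -0.050 points (1–10) in job satisfaction score.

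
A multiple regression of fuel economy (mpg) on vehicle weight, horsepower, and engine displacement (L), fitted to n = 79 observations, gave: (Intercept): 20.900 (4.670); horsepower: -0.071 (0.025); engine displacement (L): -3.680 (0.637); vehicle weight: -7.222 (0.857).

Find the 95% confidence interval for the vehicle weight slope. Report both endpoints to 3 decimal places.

Read off: b = -7.222, SE = 0.857 for vehicle weight.
df = n − k − 1 = 79 − 3 − 1 = 75.
t* = t_{0.025, 75} = 1.992102.
Margin = t* × SE = 1.992102 × 0.857 = 1.70723.
CI: -7.222 ± 1.70723 → (-8.929, -5.515).

(-8.929, -5.515)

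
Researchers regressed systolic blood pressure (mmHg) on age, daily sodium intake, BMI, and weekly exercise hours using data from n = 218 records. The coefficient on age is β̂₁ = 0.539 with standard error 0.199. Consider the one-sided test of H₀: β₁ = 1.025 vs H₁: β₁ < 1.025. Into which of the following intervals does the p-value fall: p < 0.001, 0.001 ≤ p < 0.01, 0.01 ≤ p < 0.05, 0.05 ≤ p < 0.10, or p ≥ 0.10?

t = (0.539 − 1.025) / 0.199 = -2.442.
df = n − k − 1 = 218 − 4 − 1 = 213.
One-sided p = P(T_{213} < t) ≈ 0.0077.
So 0.001 ≤ p < 0.01.

0.001 ≤ p < 0.01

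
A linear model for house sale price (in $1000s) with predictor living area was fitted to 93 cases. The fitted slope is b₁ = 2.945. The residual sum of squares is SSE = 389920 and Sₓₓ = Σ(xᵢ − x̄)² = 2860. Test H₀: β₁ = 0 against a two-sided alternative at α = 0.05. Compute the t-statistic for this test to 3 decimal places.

t = 2.406

MSE = SSE/(n − 2) = 389920/91 = 4284.84.
SE(b₁) = √(MSE/Sₓₓ) = √(4284.84/2860) = 1.22401.
t = 2.945 / 1.22401 = 2.406.
df = n − 2 = 91.
Two-sided p ≈ 0.0181, which is < 0.05, so reject H₀.
There is evidence that living area is associated with house sale price.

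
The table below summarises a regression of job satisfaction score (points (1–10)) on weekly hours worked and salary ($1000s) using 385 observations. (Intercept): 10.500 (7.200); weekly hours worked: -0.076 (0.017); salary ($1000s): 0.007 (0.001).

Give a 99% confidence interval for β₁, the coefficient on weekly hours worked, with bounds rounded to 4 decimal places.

Read off: b = -0.076, SE = 0.017 for weekly hours worked.
df = n − k − 1 = 385 − 2 − 1 = 382.
t* = t_{0.005, 382} = 2.588761.
Margin = t* × SE = 2.588761 × 0.017 = 0.044009.
CI: -0.076 ± 0.044009 → (-0.1200, -0.0320).

(-0.1200, -0.0320)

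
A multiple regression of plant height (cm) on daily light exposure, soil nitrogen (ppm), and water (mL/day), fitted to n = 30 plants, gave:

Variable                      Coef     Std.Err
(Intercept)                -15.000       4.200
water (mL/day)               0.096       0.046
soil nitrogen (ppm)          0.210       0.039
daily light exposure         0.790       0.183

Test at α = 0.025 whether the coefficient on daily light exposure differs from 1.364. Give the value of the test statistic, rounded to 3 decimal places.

Read off: b = 0.790, SE = 0.183 for daily light exposure.
H₀: β₁ = 1.364 vs H₁: β₁ ≠ 1.364.
t = (0.790 − 1.364) / 0.183 = -3.137.
df = n − k − 1 = 30 − 3 − 1 = 26.
Two-sided p ≈ 0.0042, which is < 0.025, so reject H₀.
There is evidence that the true slope on daily light exposure differs from 1.364 cm per unit, holding the other predictors fixed.

t = -3.137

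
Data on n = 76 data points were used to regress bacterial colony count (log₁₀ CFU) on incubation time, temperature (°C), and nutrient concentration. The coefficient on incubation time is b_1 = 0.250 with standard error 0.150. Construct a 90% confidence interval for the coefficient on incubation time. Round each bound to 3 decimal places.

(0.000, 0.500)

df = n − k − 1 = 76 − 3 − 1 = 72.
t* = t_{0.05, 72} = 1.666294.
Margin = t* × SE = 1.666294 × 0.150 = 0.24994.
CI: 0.250 ± 0.24994 → (0.000, 0.500).
With 90% confidence, each one-unit increase in incubation time is associated with a change of between 0.000 and 0.500 log₁₀ CFU in bacterial colony count, holding the other predictors fixed.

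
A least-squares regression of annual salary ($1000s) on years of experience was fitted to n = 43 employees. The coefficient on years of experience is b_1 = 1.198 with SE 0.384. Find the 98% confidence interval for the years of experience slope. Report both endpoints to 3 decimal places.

df = n − 2 = 43 − 2 = 41.
t* = t_{0.01, 41} = 2.420803.
Margin = t* × SE = 2.420803 × 0.384 = 0.92959.
CI: 1.198 ± 0.92959 → (0.268, 2.128).
With 98% confidence, each one-unit increase in years of experience is associated with a change of between 0.268 and 2.128 $1000s in annual salary.

(0.268, 2.128)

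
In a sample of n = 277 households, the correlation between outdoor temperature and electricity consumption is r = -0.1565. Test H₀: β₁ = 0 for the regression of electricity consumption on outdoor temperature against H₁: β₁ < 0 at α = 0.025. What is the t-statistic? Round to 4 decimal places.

t = -2.6276

t = r·√(n − 2)/√(1 − r²) = -0.1565·√275/√0.975508 = -2.6276.
df = n − 2 = 275.
One-sided p ≈ 0.0045, which is < 0.025, so reject H₀.
There is evidence of a linear association between outdoor temperature and electricity consumption.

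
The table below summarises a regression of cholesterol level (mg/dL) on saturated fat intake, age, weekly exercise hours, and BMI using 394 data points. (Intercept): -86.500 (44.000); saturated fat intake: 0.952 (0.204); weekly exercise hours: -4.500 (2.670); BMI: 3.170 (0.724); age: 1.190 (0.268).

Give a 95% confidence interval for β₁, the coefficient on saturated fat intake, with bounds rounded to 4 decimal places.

(0.5509, 1.3531)

Read off: b = 0.952, SE = 0.204 for saturated fat intake.
df = n − k − 1 = 394 − 4 − 1 = 389.
t* = t_{0.025, 389} = 1.966081.
Margin = t* × SE = 1.966081 × 0.204 = 0.401081.
CI: 0.952 ± 0.401081 → (0.5509, 1.3531).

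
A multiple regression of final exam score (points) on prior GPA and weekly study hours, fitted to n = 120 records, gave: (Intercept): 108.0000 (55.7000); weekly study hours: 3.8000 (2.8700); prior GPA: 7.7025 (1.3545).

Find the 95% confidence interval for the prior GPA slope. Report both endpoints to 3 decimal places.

Read off: b = 7.7025, SE = 1.3545 for prior GPA.
df = n − k − 1 = 120 − 2 − 1 = 117.
t* = t_{0.025, 117} = 1.980448.
Margin = t* × SE = 1.980448 × 1.3545 = 2.68252.
CI: 7.7025 ± 2.68252 → (5.020, 10.385).

(5.020, 10.385)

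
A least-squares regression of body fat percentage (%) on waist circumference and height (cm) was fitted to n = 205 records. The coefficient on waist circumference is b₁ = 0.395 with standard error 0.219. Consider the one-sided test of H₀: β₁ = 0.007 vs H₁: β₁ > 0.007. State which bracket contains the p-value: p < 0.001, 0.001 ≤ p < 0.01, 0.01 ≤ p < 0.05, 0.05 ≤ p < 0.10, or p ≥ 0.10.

t = (0.395 − 0.007) / 0.219 = 1.772.
df = n − k − 1 = 205 − 2 − 1 = 202.
One-sided p = P(T_{202} > t) ≈ 0.0390.
So 0.01 ≤ p < 0.05.

0.01 ≤ p < 0.05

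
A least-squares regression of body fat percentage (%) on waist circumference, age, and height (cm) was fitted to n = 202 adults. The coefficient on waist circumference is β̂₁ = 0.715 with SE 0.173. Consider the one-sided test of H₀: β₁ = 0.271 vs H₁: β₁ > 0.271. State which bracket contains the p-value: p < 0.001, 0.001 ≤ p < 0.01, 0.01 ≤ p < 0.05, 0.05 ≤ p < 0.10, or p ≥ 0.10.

t = (0.715 − 0.271) / 0.173 = 2.566.
df = n − k − 1 = 202 − 3 − 1 = 198.
One-sided p = P(T_{198} > t) ≈ 0.0055.
So 0.001 ≤ p < 0.01.

0.001 ≤ p < 0.01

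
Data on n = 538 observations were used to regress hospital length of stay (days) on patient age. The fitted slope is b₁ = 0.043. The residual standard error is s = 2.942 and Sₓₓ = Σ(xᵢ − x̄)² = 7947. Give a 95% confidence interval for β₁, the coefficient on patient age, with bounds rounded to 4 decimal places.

(-0.0218, 0.1078)

SE(b₁) = s/√Sₓₓ = 2.942/√7947 = 0.0330021.
df = n − 2 = 536.
t* = t_{0.025, 536} = 1.9644.
Margin = t* × SE = 1.9644 × 0.0330021 = 0.064829.
CI: 0.043 ± 0.064829 → (-0.0218, 0.1078).
With 95% confidence, each one-unit increase in patient age is associated with a change of between -0.0218 and 0.1078 days in hospital length of stay.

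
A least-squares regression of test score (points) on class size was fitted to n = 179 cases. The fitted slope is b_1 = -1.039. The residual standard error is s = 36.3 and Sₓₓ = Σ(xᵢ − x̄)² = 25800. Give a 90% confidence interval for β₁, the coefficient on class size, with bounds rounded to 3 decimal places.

(-1.413, -0.665)

SE(b_1) = s/√Sₓₓ = 36.3/√25800 = 0.225994.
df = n − 2 = 177.
t* = t_{0.05, 177} = 1.653508.
Margin = t* × SE = 1.653508 × 0.225994 = 0.37368.
CI: -1.039 ± 0.37368 → (-1.413, -0.665).
With 90% confidence, each one-unit increase in class size is associated with a change of between -1.413 and -0.665 points in test score.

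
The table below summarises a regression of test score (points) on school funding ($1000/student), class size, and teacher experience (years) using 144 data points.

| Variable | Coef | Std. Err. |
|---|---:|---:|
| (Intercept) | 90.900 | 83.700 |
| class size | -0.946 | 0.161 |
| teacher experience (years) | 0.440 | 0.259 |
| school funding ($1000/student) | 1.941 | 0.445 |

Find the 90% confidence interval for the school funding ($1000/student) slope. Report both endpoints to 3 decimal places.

(1.204, 2.678)

Read off: b = 1.941, SE = 0.445 for school funding ($1000/student).
df = n − k − 1 = 144 − 3 − 1 = 140.
t* = t_{0.05, 140} = 1.655811.
Margin = t* × SE = 1.655811 × 0.445 = 0.73684.
CI: 1.941 ± 0.73684 → (1.204, 2.678).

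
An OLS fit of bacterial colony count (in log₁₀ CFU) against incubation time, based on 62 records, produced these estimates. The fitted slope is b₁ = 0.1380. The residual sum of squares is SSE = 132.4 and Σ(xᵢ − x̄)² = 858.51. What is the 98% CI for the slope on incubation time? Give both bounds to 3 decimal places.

(0.017, 0.259)

MSE = SSE/(n − 2) = 132.4/60 = 2.20667.
SE(b₁) = √(MSE/Sₓₓ) = √(2.20667/858.51) = 0.0506986.
df = n − 2 = 60.
t* = t_{0.01, 60} = 2.390119.
Margin = t* × SE = 2.390119 × 0.0506986 = 0.12118.
CI: 0.1380 ± 0.12118 → (0.017, 0.259).
With 98% confidence, each one-unit increase in incubation time is associated with a change of between 0.017 and 0.259 log₁₀ CFU in bacterial colony count.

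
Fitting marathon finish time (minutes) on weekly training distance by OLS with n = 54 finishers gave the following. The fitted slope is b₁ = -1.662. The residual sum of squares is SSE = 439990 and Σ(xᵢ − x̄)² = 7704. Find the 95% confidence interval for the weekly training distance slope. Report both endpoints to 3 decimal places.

MSE = SSE/(n − 2) = 439990/52 = 8461.35.
SE(b₁) = √(MSE/Sₓₓ) = √(8461.35/7704) = 1.048.
df = n − 2 = 52.
t* = t_{0.025, 52} = 2.006647.
Margin = t* × SE = 2.006647 × 1.048 = 2.10297.
CI: -1.662 ± 2.10297 → (-3.765, 0.441).
With 95% confidence, each one-unit increase in weekly training distance is associated with a change of between -3.765 and 0.441 minutes in marathon finish time.

(-3.765, 0.441)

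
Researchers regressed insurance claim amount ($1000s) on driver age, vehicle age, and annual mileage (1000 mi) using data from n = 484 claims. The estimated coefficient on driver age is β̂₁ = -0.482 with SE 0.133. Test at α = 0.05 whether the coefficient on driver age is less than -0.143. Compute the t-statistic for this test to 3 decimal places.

H₀: β₁ = -0.143 vs H₁: β₁ < -0.143.
t = (β̂₁ − β₁⁰)/SE = (-0.482 − (-0.143)) / 0.133 = -2.549.
df = n − k − 1 = 484 − 3 − 1 = 480.
One-sided p ≈ 0.0056, which is < 0.05, so reject H₀.
There is evidence that the true slope on driver age is below -0.143 $1000s per unit, holding the other predictors fixed.

t = -2.549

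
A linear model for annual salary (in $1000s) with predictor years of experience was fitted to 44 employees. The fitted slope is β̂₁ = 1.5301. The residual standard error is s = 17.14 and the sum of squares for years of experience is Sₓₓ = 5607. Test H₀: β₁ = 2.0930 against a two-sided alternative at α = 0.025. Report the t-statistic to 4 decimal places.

SE(β̂₁) = s/√Sₓₓ = 17.14/√5607 = 0.2289.
t = (1.5301 − 2.0930) / 0.2289 = -2.4592.
df = n − 2 = 42.
Two-sided p ≈ 0.0181, which is < 0.025, so reject H₀.
There is evidence that the true slope on years of experience differs from 2.0930 $1000s per unit.

t = -2.4592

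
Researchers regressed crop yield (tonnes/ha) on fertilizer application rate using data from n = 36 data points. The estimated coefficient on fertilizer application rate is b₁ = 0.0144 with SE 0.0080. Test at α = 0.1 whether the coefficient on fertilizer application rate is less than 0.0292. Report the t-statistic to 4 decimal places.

t = -1.8500

H₀: β₁ = 0.0292 vs H₁: β₁ < 0.0292.
t = (b₁ − β₁⁰)/SE = (0.0144 − 0.0292) / 0.0080 = -1.8500.
df = n − 2 = 36 − 2 = 34.
One-sided p ≈ 0.0365, which is < 0.1, so reject H₀.
There is evidence that the true slope on fertilizer application rate is below 0.0292 tonnes/ha per unit.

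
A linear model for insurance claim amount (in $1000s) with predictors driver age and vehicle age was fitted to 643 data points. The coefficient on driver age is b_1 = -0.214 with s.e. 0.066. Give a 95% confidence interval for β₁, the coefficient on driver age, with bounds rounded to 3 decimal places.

(-0.344, -0.084)

df = n − k − 1 = 643 − 2 − 1 = 640.
t* = t_{0.025, 640} = 1.963678.
Margin = t* × SE = 1.963678 × 0.066 = 0.12960.
CI: -0.214 ± 0.12960 → (-0.344, -0.084).
With 95% confidence, each one-unit increase in driver age is associated with a change of between -0.344 and -0.084 $1000s in insurance claim amount, holding the other predictors fixed.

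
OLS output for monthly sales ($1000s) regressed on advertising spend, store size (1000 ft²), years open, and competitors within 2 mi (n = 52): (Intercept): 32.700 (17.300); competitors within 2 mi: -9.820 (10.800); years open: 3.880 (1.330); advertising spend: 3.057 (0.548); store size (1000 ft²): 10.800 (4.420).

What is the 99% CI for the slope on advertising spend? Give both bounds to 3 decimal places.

Read off: b = 3.057, SE = 0.548 for advertising spend.
df = n − k − 1 = 52 − 4 − 1 = 47.
t* = t_{0.005, 47} = 2.684556.
Margin = t* × SE = 2.684556 × 0.548 = 1.47114.
CI: 3.057 ± 1.47114 → (1.586, 4.528).

(1.586, 4.528)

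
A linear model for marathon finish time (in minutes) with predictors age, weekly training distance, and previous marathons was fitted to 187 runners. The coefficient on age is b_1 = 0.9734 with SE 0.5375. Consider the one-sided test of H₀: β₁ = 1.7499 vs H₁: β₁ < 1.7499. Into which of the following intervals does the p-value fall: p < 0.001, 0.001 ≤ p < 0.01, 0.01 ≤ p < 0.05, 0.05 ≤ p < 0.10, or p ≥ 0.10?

0.05 ≤ p < 0.10

t = (0.9734 − 1.7499) / 0.5375 = -1.445.
df = n − k − 1 = 187 − 3 − 1 = 183.
One-sided p = P(T_{183} < t) ≈ 0.0751.
So 0.05 ≤ p < 0.10.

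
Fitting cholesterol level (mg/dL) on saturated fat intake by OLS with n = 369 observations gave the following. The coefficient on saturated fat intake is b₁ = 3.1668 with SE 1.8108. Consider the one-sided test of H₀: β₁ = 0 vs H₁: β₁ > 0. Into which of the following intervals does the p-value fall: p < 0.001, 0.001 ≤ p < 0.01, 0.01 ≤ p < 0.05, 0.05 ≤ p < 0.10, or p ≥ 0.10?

t = 3.1668 / 1.8108 = 1.749.
df = n − 2 = 369 − 2 = 367.
One-sided p = P(T_{367} > t) ≈ 0.0406.
So 0.01 ≤ p < 0.05.

0.01 ≤ p < 0.05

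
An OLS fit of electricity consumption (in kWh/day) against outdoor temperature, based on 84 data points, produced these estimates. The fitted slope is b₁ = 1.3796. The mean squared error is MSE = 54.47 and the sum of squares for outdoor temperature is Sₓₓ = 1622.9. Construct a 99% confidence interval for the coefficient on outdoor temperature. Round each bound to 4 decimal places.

(0.8965, 1.8627)

SE(b₁) = √(MSE/Sₓₓ) = √(54.47/1622.9) = 0.183203.
df = n − 2 = 82.
t* = t_{0.005, 82} = 2.637123.
Margin = t* × SE = 2.637123 × 0.183203 = 0.483129.
CI: 1.3796 ± 0.483129 → (0.8965, 1.8627).
With 99% confidence, each one-unit increase in outdoor temperature is associated with a change of between 0.8965 and 1.8627 kWh/day in electricity consumption.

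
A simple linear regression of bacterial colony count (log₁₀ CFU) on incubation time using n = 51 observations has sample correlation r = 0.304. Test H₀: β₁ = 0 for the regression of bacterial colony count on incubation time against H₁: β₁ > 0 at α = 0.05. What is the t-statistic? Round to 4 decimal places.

t = r·√(n − 2)/√(1 − r²) = 0.304·√49/√0.907584 = 2.2337.
df = n − 2 = 49.
One-sided p ≈ 0.0150, which is < 0.05, so reject H₀.
There is evidence of a linear association between incubation time and bacterial colony count.

t = 2.2337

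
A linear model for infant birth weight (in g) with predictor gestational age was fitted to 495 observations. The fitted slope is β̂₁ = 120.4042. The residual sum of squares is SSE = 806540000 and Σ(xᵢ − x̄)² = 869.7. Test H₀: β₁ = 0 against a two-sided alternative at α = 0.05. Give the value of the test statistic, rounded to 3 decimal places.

t = 2.776

MSE = SSE/(n − 2) = 806540000/493 = 1.63598e+06.
SE(β̂₁) = √(MSE/Sₓₓ) = √(1.63598e+06/869.7) = 43.3715.
t = 120.4042 / 43.3715 = 2.776.
df = n − 2 = 493.
Two-sided p ≈ 0.0057, which is < 0.05, so reject H₀.
There is evidence that gestational age is associated with infant birth weight.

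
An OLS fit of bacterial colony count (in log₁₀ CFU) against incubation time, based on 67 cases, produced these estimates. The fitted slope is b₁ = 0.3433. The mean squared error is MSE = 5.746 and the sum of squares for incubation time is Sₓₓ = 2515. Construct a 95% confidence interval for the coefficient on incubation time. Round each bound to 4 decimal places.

(0.2478, 0.4388)

SE(b₁) = √(MSE/Sₓₓ) = √(5.746/2515) = 0.0477985.
df = n − 2 = 65.
t* = t_{0.025, 65} = 1.997138.
Margin = t* × SE = 1.997138 × 0.0477985 = 0.095460.
CI: 0.3433 ± 0.095460 → (0.2478, 0.4388).
With 95% confidence, each one-unit increase in incubation time is associated with a change of between 0.2478 and 0.4388 log₁₀ CFU in bacterial colony count.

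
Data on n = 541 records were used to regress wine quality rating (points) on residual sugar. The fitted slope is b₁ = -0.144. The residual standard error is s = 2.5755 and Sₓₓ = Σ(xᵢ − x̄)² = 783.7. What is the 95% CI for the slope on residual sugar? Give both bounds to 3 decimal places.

(-0.325, 0.037)

SE(b₁) = s/√Sₓₓ = 2.5755/√783.7 = 0.0919997.
df = n − 2 = 539.
t* = t_{0.025, 539} = 1.964375.
Margin = t* × SE = 1.964375 × 0.0919997 = 0.18072.
CI: -0.144 ± 0.18072 → (-0.325, 0.037).
With 95% confidence, each one-unit increase in residual sugar is associated with a change of between -0.325 and 0.037 points in wine quality rating.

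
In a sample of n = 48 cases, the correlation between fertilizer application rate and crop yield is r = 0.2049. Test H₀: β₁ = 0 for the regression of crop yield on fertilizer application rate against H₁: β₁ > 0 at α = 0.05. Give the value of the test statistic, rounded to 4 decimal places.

t = 1.4198

t = r·√(n − 2)/√(1 − r²) = 0.2049·√46/√0.958016 = 1.4198.
df = n − 2 = 46.
One-sided p ≈ 0.0812, which is ≥ 0.05, so fail to reject H₀.
The data do not give significant evidence of a linear association between fertilizer application rate and crop yield.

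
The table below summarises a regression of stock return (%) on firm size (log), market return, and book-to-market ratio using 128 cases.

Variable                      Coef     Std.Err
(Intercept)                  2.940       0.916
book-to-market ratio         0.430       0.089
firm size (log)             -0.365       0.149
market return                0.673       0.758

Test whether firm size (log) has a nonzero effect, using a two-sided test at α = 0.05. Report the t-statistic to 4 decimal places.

t = -2.4497

Read off: b = -0.365, SE = 0.149 for firm size (log).
H₀: β₁ = 0 vs H₁: β₁ ≠ 0.
t = -0.365 / 0.149 = -2.4497.
df = n − k − 1 = 128 − 3 − 1 = 124.
Two-sided p ≈ 0.0157, which is < 0.05, so reject H₀.
There is evidence that firm size (log) is associated with stock return, holding the other predictors fixed.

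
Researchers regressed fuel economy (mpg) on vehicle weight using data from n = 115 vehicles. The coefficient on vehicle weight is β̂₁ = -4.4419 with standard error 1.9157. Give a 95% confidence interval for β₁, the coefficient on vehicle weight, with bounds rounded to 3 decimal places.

df = n − 2 = 115 − 2 = 113.
t* = t_{0.025, 113} = 1.98118.
Margin = t* × SE = 1.98118 × 1.9157 = 3.79535.
CI: -4.4419 ± 3.79535 → (-8.237, -0.647).
With 95% confidence, each one-unit increase in vehicle weight is associated with a change of between -8.237 and -0.647 mpg in fuel economy.

(-8.237, -0.647)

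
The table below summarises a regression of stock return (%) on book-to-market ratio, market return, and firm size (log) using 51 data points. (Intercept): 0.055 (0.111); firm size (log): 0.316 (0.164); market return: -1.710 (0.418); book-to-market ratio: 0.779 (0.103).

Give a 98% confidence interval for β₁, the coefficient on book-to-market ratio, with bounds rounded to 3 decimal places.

(0.531, 1.027)

Read off: b = 0.779, SE = 0.103 for book-to-market ratio.
df = n − k − 1 = 51 − 3 − 1 = 47.
t* = t_{0.01, 47} = 2.408345.
Margin = t* × SE = 2.408345 × 0.103 = 0.24806.
CI: 0.779 ± 0.24806 → (0.531, 1.027).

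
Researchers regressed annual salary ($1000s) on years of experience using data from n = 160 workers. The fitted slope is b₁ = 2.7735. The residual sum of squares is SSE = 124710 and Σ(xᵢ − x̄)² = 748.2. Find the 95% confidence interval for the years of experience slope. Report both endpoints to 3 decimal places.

MSE = SSE/(n − 2) = 124710/158 = 789.304.
SE(b₁) = √(MSE/Sₓₓ) = √(789.304/748.2) = 1.0271.
df = n − 2 = 158.
t* = t_{0.025, 158} = 1.975092.
Margin = t* × SE = 1.975092 × 1.0271 = 2.02862.
CI: 2.7735 ± 2.02862 → (0.745, 4.802).
With 95% confidence, each one-unit increase in years of experience is associated with a change of between 0.745 and 4.802 $1000s in annual salary.

(0.745, 4.802)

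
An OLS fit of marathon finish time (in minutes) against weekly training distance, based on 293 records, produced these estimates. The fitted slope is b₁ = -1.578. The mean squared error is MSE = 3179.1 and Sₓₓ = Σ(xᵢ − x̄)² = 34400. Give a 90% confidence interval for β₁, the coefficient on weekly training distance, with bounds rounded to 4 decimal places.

SE(b₁) = √(MSE/Sₓₓ) = √(3179.1/34400) = 0.304.
df = n − 2 = 291.
t* = t_{0.05, 291} = 1.650107.
Margin = t* × SE = 1.650107 × 0.304 = 0.501632.
CI: -1.578 ± 0.501632 → (-2.0796, -1.0764).
With 90% confidence, each one-unit increase in weekly training distance is associated with a change of between -2.0796 and -1.0764 minutes in marathon finish time.

(-2.0796, -1.0764)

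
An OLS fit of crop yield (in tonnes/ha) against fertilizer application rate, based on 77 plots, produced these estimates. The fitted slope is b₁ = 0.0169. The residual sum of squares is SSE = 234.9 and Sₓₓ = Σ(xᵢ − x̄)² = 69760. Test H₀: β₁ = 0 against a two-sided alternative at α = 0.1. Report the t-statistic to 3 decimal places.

MSE = SSE/(n − 2) = 234.9/75 = 3.132.
SE(b₁) = √(MSE/Sₓₓ) = √(3.132/69760) = 0.00670051.
t = 0.0169 / 0.00670051 = 2.522.
df = n − 2 = 75.
Two-sided p ≈ 0.0138, which is < 0.1, so reject H₀.
There is evidence that fertilizer application rate is associated with crop yield.

t = 2.522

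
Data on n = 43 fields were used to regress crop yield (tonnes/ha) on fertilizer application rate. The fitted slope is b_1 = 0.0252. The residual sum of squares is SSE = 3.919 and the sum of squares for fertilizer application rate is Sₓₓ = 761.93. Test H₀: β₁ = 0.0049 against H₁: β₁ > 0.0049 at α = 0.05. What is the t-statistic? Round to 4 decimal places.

t = 1.8124

MSE = SSE/(n − 2) = 3.919/41 = 0.0955854.
SE(b_1) = √(MSE/Sₓₓ) = √(0.0955854/761.93) = 0.0112005.
t = (0.0252 − 0.0049) / 0.0112005 = 1.8124.
df = n − 2 = 41.
One-sided p ≈ 0.0386, which is < 0.05, so reject H₀.
There is evidence that the true slope on fertilizer application rate exceeds 0.0049 tonnes/ha per unit.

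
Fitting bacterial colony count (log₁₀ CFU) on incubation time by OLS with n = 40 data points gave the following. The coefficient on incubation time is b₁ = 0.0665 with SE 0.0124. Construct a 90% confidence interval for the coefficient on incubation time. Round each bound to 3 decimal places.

(0.046, 0.087)

df = n − 2 = 40 − 2 = 38.
t* = t_{0.05, 38} = 1.685954.
Margin = t* × SE = 1.685954 × 0.0124 = 0.02091.
CI: 0.0665 ± 0.02091 → (0.046, 0.087).
With 90% confidence, each one-unit increase in incubation time is associated with a change of between 0.046 and 0.087 log₁₀ CFU in bacterial colony count.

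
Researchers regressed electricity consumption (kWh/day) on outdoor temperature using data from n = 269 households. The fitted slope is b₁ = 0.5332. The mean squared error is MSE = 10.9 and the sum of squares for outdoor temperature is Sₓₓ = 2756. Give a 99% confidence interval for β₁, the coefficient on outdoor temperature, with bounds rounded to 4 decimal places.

SE(b₁) = √(MSE/Sₓₓ) = √(10.9/2756) = 0.0628888.
df = n − 2 = 267.
t* = t_{0.005, 267} = 2.594368.
Margin = t* × SE = 2.594368 × 0.0628888 = 0.163157.
CI: 0.5332 ± 0.163157 → (0.3700, 0.6964).
With 99% confidence, each one-unit increase in outdoor temperature is associated with a change of between 0.3700 and 0.6964 kWh/day in electricity consumption.

(0.3700, 0.6964)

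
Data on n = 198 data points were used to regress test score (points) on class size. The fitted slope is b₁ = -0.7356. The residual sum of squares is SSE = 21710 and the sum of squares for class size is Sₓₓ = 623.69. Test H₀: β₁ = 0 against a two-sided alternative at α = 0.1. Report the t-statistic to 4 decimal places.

t = -1.7455

MSE = SSE/(n − 2) = 21710/196 = 110.765.
SE(b₁) = √(MSE/Sₓₓ) = √(110.765/623.69) = 0.421422.
t = -0.7356 / 0.421422 = -1.7455.
df = n − 2 = 196.
Two-sided p ≈ 0.0825, which is < 0.1, so reject H₀.
There is evidence that class size is associated with test score.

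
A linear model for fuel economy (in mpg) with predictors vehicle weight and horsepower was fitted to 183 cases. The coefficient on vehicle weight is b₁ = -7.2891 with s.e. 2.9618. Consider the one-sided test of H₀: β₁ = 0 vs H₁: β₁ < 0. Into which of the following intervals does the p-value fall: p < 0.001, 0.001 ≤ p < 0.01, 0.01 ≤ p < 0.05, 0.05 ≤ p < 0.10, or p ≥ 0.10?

0.001 ≤ p < 0.01

t = -7.2891 / 2.9618 = -2.461.
df = n − k − 1 = 183 − 2 − 1 = 180.
One-sided p = P(T_{180} < t) ≈ 0.0074.
So 0.001 ≤ p < 0.01.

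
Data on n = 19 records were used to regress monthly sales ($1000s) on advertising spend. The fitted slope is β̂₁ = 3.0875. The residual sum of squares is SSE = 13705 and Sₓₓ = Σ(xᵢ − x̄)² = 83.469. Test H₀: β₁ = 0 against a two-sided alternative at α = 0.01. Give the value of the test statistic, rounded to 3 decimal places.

t = 0.993

MSE = SSE/(n − 2) = 13705/17 = 806.176.
SE(β̂₁) = √(MSE/Sₓₓ) = √(806.176/83.469) = 3.1078.
t = 3.0875 / 3.1078 = 0.993.
df = n − 2 = 17.
Two-sided p ≈ 0.3344, which is ≥ 0.01, so fail to reject H₀.
The data do not give significant evidence of an association between advertising spend and monthly sales.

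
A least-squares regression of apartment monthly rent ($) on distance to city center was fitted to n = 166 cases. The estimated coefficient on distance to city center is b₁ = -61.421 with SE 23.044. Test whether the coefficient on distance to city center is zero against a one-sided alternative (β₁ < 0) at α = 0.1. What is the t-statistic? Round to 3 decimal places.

t = -2.665

H₀: β₁ = 0 vs H₁: β₁ < 0.
t = (b₁ − β₁⁰)/SE = -61.421 / 23.044 = -2.665.
df = n − 2 = 166 − 2 = 164.
One-sided p ≈ 0.0042, which is < 0.1, so reject H₀.
There is evidence that the true slope on distance to city center is negative.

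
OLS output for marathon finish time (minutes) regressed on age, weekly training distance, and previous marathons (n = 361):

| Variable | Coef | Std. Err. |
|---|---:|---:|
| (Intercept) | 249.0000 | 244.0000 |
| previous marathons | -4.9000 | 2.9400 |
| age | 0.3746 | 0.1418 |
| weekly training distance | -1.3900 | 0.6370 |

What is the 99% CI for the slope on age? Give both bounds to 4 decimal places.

Read off: b = 0.3746, SE = 0.1418 for age.
df = n − k − 1 = 361 − 3 − 1 = 357.
t* = t_{0.005, 357} = 2.589671.
Margin = t* × SE = 2.589671 × 0.1418 = 0.367215.
CI: 0.3746 ± 0.367215 → (0.0074, 0.7418).

(0.0074, 0.7418)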